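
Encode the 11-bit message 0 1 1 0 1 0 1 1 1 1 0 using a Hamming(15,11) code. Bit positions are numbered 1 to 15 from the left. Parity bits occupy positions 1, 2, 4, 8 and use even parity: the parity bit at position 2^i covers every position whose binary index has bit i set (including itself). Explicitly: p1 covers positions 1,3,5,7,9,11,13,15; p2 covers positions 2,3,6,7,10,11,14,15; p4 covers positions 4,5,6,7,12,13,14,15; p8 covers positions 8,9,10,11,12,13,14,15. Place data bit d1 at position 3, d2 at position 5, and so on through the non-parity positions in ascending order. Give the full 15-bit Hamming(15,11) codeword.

Place data bits at non-power-of-two positions: b3=0, b5=1, b6=1, b7=0, b9=1, b10=0, b11=1, b12=1, b13=1, b14=1, b15=0.
p1 = XOR of data positions {3,5,7,9,11,13,15} = 0⊕1⊕0⊕1⊕1⊕1⊕0 = 0
p2 = XOR of data positions {3,6,7,10,11,14,15} = 0⊕1⊕0⊕0⊕1⊕1⊕0 = 1
p4 = XOR of data positions {5,6,7,12,13,14,15} = 1⊕1⊕0⊕1⊕1⊕1⊕0 = 1
p8 = XOR of data positions {9,10,11,12,13,14,15} = 1⊕0⊕1⊕1⊕1⊕1⊕0 = 1
Codeword b1..b15 = 010111011011110

010111011011110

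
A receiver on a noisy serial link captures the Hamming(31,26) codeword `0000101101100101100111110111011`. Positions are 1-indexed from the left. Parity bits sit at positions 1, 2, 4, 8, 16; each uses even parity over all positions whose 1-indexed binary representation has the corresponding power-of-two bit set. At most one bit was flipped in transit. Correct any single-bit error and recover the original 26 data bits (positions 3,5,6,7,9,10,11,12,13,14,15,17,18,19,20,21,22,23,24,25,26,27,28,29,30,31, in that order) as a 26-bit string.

01010110010100111110111011

s1: b1⊕b3⊕b5⊕b7⊕b9⊕b11⊕b13⊕b15⊕b17⊕b19⊕b21⊕b23⊕b25⊕b27⊕b29⊕b31 = 0⊕0⊕1⊕1⊕0⊕1⊕0⊕0⊕1⊕0⊕1⊕1⊕0⊕1⊕0⊕1 = 0
s2: b2⊕b3⊕b6⊕b7⊕b10⊕b11⊕b14⊕b15⊕b18⊕b19⊕b22⊕b23⊕b26⊕b27⊕b30⊕b31 = 0⊕0⊕0⊕1⊕1⊕1⊕1⊕0⊕0⊕0⊕1⊕1⊕1⊕1⊕1⊕1 = 0
s4: b4⊕b5⊕b6⊕b7⊕b12⊕b13⊕b14⊕b15⊕b20⊕b21⊕b22⊕b23⊕b28⊕b29⊕b30⊕b31 = 0⊕1⊕0⊕1⊕0⊕0⊕1⊕0⊕1⊕1⊕1⊕1⊕1⊕0⊕1⊕1 = 0
s8: b8⊕b9⊕b10⊕b11⊕b12⊕b13⊕b14⊕b15⊕b24⊕b25⊕b26⊕b27⊕b28⊕b29⊕b30⊕b31 = 1⊕0⊕1⊕1⊕0⊕0⊕1⊕0⊕1⊕0⊕1⊕1⊕1⊕0⊕1⊕1 = 0
s16: b16⊕b17⊕b18⊕b19⊕b20⊕b21⊕b22⊕b23⊕b24⊕b25⊕b26⊕b27⊕b28⊕b29⊕b30⊕b31 = 1⊕1⊕0⊕0⊕1⊕1⊕1⊕1⊕1⊕0⊕1⊕1⊕1⊕0⊕1⊕1 = 0
Syndrome (s16...s1) = 00000 → position 0 (no error).
No correction needed.
Data bits at positions 3,5,6,7,9,10,11,12,13,14,15,17,18,19,20,21,22,23,24,25,26,27,28,29,30,31: 01010110010100111110111011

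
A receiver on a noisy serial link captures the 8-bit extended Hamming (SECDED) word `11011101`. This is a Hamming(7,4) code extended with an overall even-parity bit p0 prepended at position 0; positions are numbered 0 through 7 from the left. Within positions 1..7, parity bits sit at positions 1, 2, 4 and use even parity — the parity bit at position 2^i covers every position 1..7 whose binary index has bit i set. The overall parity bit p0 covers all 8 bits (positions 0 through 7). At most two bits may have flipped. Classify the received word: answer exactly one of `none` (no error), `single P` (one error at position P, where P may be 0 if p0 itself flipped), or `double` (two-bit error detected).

double

s1: b1⊕b3⊕b5⊕b7 = 1⊕1⊕1⊕1 = 0
s2: b2⊕b3⊕b6⊕b7 = 0⊕1⊕0⊕1 = 0
s4: b4⊕b5⊕b6⊕b7 = 1⊕1⊕0⊕1 = 1
Syndrome (s4...s1) = 100 → position 4.
Overall parity (XOR of all 8 bits, including p0): 1⊕1⊕0⊕1⊕1⊕1⊕0⊕1 = 0
Overall=0, syndrome position=4 → double-bit error detected (uncorrectable).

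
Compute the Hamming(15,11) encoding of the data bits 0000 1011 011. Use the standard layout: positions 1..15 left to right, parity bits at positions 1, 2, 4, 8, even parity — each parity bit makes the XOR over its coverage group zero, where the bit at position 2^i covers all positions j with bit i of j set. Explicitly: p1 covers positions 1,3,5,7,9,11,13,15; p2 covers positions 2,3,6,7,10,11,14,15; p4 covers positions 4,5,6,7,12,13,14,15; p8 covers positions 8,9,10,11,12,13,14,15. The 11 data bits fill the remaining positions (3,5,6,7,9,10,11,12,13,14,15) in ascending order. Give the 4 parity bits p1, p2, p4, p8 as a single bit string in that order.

1111

Place data bits at non-power-of-two positions: b3=0, b5=0, b6=0, b7=0, b9=1, b10=0, b11=1, b12=1, b13=0, b14=1, b15=1.
p1 = XOR of data positions {3,5,7,9,11,13,15} = 0⊕0⊕0⊕1⊕1⊕0⊕1 = 1
p2 = XOR of data positions {3,6,7,10,11,14,15} = 0⊕0⊕0⊕0⊕1⊕1⊕1 = 1
p4 = XOR of data positions {5,6,7,12,13,14,15} = 0⊕0⊕0⊕1⊕0⊕1⊕1 = 1
p8 = XOR of data positions {9,10,11,12,13,14,15} = 1⊕0⊕1⊕1⊕0⊕1⊕1 = 1
Parity bits p1,p2,p4,p8 = 1111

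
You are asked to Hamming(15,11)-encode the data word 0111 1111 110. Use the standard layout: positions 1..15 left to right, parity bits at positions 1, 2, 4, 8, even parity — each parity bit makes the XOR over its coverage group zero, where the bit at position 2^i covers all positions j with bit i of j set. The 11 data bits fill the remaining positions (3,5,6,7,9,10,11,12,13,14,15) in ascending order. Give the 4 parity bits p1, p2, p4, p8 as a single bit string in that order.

1100

Place data bits at non-power-of-two positions: b3=0, b5=1, b6=1, b7=1, b9=1, b10=1, b11=1, b12=1, b13=1, b14=1, b15=0.
p1 = XOR of data positions {3,5,7,9,11,13,15} = 0⊕1⊕1⊕1⊕1⊕1⊕0 = 1
p2 = XOR of data positions {3,6,7,10,11,14,15} = 0⊕1⊕1⊕1⊕1⊕1⊕0 = 1
p4 = XOR of data positions {5,6,7,12,13,14,15} = 1⊕1⊕1⊕1⊕1⊕1⊕0 = 0
p8 = XOR of data positions {9,10,11,12,13,14,15} = 1⊕1⊕1⊕1⊕1⊕1⊕0 = 0
Parity bits p1,p2,p4,p8 = 1100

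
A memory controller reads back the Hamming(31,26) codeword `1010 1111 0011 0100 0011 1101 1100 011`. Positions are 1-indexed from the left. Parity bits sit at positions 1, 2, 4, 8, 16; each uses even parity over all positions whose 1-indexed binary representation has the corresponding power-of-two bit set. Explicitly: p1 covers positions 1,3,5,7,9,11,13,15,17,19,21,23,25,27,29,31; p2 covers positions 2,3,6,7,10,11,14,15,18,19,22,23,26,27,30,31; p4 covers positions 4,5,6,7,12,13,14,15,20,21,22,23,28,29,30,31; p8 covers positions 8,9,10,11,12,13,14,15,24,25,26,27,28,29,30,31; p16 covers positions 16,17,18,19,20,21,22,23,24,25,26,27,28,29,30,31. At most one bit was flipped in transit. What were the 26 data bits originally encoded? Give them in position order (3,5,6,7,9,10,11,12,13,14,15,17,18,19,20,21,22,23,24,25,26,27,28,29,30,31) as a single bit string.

11110011010001111010100011

s1: b1⊕b3⊕b5⊕b7⊕b9⊕b11⊕b13⊕b15⊕b17⊕b19⊕b21⊕b23⊕b25⊕b27⊕b29⊕b31 = 1⊕1⊕1⊕1⊕0⊕1⊕0⊕0⊕0⊕1⊕1⊕0⊕1⊕0⊕0⊕1 = 1
s2: b2⊕b3⊕b6⊕b7⊕b10⊕b11⊕b14⊕b15⊕b18⊕b19⊕b22⊕b23⊕b26⊕b27⊕b30⊕b31 = 0⊕1⊕1⊕1⊕0⊕1⊕1⊕0⊕0⊕1⊕1⊕0⊕1⊕0⊕1⊕1 = 0
s4: b4⊕b5⊕b6⊕b7⊕b12⊕b13⊕b14⊕b15⊕b20⊕b21⊕b22⊕b23⊕b28⊕b29⊕b30⊕b31 = 0⊕1⊕1⊕1⊕1⊕0⊕1⊕0⊕1⊕1⊕1⊕0⊕0⊕0⊕1⊕1 = 0
s8: b8⊕b9⊕b10⊕b11⊕b12⊕b13⊕b14⊕b15⊕b24⊕b25⊕b26⊕b27⊕b28⊕b29⊕b30⊕b31 = 1⊕0⊕0⊕1⊕1⊕0⊕1⊕0⊕1⊕1⊕1⊕0⊕0⊕0⊕1⊕1 = 1
s16: b16⊕b17⊕b18⊕b19⊕b20⊕b21⊕b22⊕b23⊕b24⊕b25⊕b26⊕b27⊕b28⊕b29⊕b30⊕b31 = 0⊕0⊕0⊕1⊕1⊕1⊕1⊕0⊕1⊕1⊕1⊕0⊕0⊕0⊕1⊕1 = 1
Syndrome (s16...s1) = 11001 → position 25.
Flip bit 25: corrected codeword = 1010111100110100001111010100011
Data bits at positions 3,5,6,7,9,10,11,12,13,14,15,17,18,19,20,21,22,23,24,25,26,27,28,29,30,31: 11110011010001111010100011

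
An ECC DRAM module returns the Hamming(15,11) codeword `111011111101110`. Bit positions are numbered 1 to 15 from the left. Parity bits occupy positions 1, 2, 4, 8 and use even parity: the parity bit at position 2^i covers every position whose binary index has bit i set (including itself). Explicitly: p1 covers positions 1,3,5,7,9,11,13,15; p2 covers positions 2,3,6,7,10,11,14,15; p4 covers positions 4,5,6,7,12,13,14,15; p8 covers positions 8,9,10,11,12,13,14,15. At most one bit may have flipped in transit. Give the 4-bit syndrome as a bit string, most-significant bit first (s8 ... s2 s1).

0000

s1: b1⊕b3⊕b5⊕b7⊕b9⊕b11⊕b13⊕b15 = 1⊕1⊕1⊕1⊕1⊕0⊕1⊕0 = 0
s2: b2⊕b3⊕b6⊕b7⊕b10⊕b11⊕b14⊕b15 = 1⊕1⊕1⊕1⊕1⊕0⊕1⊕0 = 0
s4: b4⊕b5⊕b6⊕b7⊕b12⊕b13⊕b14⊕b15 = 0⊕1⊕1⊕1⊕1⊕1⊕1⊕0 = 0
s8: b8⊕b9⊕b10⊕b11⊕b12⊕b13⊕b14⊕b15 = 1⊕1⊕1⊕0⊕1⊕1⊕1⊕0 = 0
Syndrome (s8...s1) = 0000 → position 0 (no error).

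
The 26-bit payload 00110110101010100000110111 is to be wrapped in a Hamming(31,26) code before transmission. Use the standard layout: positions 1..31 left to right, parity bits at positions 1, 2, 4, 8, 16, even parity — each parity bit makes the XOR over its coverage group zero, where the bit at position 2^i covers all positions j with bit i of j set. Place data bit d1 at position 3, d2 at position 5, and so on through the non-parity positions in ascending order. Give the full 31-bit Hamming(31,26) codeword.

1000011101101011010100000110111

Place data bits at non-power-of-two positions: b3=0, b5=0, b6=1, b7=1, b9=0, b10=1, b11=1, b12=0, b13=1, b14=0, b15=1, b17=0, b18=1, b19=0, b20=1, b21=0, b22=0, b23=0, b24=0, b25=0, b26=1, b27=1, b28=0, b29=1, b30=1, b31=1.
p1 = XOR of data positions {3,5,7,9,11,13,15,17,19,21,23,25,27,29,31} = 0⊕0⊕1⊕0⊕1⊕1⊕1⊕0⊕0⊕0⊕0⊕0⊕1⊕1⊕1 = 1
p2 = XOR of data positions {3,6,7,10,11,14,15,18,19,22,23,26,27,30,31} = 0⊕1⊕1⊕1⊕1⊕0⊕1⊕1⊕0⊕0⊕0⊕1⊕1⊕1⊕1 = 0
p4 = XOR of data positions {5,6,7,12,13,14,15,20,21,22,23,28,29,30,31} = 0⊕1⊕1⊕0⊕1⊕0⊕1⊕1⊕0⊕0⊕0⊕0⊕1⊕1⊕1 = 0
p8 = XOR of data positions {9,10,11,12,13,14,15,24,25,26,27,28,29,30,31} = 0⊕1⊕1⊕0⊕1⊕0⊕1⊕0⊕0⊕1⊕1⊕0⊕1⊕1⊕1 = 1
p16 = XOR of data positions {17,18,19,20,21,22,23,24,25,26,27,28,29,30,31} = 0⊕1⊕0⊕1⊕0⊕0⊕0⊕0⊕0⊕1⊕1⊕0⊕1⊕1⊕1 = 1
Codeword b1..b31 = 1000011101101011010100000110111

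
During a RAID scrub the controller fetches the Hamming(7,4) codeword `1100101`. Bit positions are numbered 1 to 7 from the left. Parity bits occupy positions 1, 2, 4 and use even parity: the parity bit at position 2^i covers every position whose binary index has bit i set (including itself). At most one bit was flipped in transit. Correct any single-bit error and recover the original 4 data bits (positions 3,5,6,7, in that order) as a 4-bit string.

0101

s1: b1⊕b3⊕b5⊕b7 = 1⊕0⊕1⊕1 = 1
s2: b2⊕b3⊕b6⊕b7 = 1⊕0⊕0⊕1 = 0
s4: b4⊕b5⊕b6⊕b7 = 0⊕1⊕0⊕1 = 0
Syndrome (s4...s1) = 001 → position 1.
Flip bit 1: corrected codeword = 0100101
Data bits at positions 3,5,6,7: 0101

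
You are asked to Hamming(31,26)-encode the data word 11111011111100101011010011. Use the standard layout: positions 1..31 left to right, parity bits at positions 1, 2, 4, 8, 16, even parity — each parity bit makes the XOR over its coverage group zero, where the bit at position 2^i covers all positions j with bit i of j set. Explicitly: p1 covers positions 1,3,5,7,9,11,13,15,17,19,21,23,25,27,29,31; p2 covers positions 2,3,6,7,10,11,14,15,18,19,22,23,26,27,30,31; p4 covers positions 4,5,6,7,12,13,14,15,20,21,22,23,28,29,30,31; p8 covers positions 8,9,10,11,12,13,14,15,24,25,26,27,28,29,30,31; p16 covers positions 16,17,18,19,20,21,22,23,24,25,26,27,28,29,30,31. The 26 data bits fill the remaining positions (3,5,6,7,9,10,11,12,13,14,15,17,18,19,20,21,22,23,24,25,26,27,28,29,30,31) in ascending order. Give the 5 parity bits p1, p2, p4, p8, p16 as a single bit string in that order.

10110

Place data bits at non-power-of-two positions: b3=1, b5=1, b6=1, b7=1, b9=1, b10=0, b11=1, b12=1, b13=1, b14=1, b15=1, b17=1, b18=0, b19=0, b20=1, b21=0, b22=1, b23=0, b24=1, b25=1, b26=0, b27=1, b28=0, b29=0, b30=1, b31=1.
p1 = XOR of data positions {3,5,7,9,11,13,15,17,19,21,23,25,27,29,31} = 1⊕1⊕1⊕1⊕1⊕1⊕1⊕1⊕0⊕0⊕0⊕1⊕1⊕0⊕1 = 1
p2 = XOR of data positions {3,6,7,10,11,14,15,18,19,22,23,26,27,30,31} = 1⊕1⊕1⊕0⊕1⊕1⊕1⊕0⊕0⊕1⊕0⊕0⊕1⊕1⊕1 = 0
p4 = XOR of data positions {5,6,7,12,13,14,15,20,21,22,23,28,29,30,31} = 1⊕1⊕1⊕1⊕1⊕1⊕1⊕1⊕0⊕1⊕0⊕0⊕0⊕1⊕1 = 1
p8 = XOR of data positions {9,10,11,12,13,14,15,24,25,26,27,28,29,30,31} = 1⊕0⊕1⊕1⊕1⊕1⊕1⊕1⊕1⊕0⊕1⊕0⊕0⊕1⊕1 = 1
p16 = XOR of data positions {17,18,19,20,21,22,23,24,25,26,27,28,29,30,31} = 1⊕0⊕0⊕1⊕0⊕1⊕0⊕1⊕1⊕0⊕1⊕0⊕0⊕1⊕1 = 0
Parity bits p1,p2,p4,p8,p16 = 10110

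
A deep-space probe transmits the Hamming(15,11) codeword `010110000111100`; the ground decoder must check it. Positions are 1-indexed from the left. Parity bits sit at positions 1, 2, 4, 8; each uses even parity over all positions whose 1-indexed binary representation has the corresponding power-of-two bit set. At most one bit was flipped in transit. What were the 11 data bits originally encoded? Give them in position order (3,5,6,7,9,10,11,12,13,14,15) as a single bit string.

s1: b1⊕b3⊕b5⊕b7⊕b9⊕b11⊕b13⊕b15 = 0⊕0⊕1⊕0⊕0⊕1⊕1⊕0 = 1
s2: b2⊕b3⊕b6⊕b7⊕b10⊕b11⊕b14⊕b15 = 1⊕0⊕0⊕0⊕1⊕1⊕0⊕0 = 1
s4: b4⊕b5⊕b6⊕b7⊕b12⊕b13⊕b14⊕b15 = 1⊕1⊕0⊕0⊕1⊕1⊕0⊕0 = 0
s8: b8⊕b9⊕b10⊕b11⊕b12⊕b13⊕b14⊕b15 = 0⊕0⊕1⊕1⊕1⊕1⊕0⊕0 = 0
Syndrome (s8...s1) = 0011 → position 3.
Flip bit 3: corrected codeword = 011110000111100
Data bits at positions 3,5,6,7,9,10,11,12,13,14,15: 11000111100

11000111100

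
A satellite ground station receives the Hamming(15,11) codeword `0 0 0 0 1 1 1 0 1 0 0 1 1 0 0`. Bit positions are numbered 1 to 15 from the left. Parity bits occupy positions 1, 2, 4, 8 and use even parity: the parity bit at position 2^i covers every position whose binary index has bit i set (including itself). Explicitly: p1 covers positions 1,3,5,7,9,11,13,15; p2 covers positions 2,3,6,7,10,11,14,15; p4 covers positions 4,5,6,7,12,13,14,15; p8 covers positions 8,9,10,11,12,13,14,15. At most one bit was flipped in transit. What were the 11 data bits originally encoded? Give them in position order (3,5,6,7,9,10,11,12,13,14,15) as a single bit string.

01111000100

s1: b1⊕b3⊕b5⊕b7⊕b9⊕b11⊕b13⊕b15 = 0⊕0⊕1⊕1⊕1⊕0⊕1⊕0 = 0
s2: b2⊕b3⊕b6⊕b7⊕b10⊕b11⊕b14⊕b15 = 0⊕0⊕1⊕1⊕0⊕0⊕0⊕0 = 0
s4: b4⊕b5⊕b6⊕b7⊕b12⊕b13⊕b14⊕b15 = 0⊕1⊕1⊕1⊕1⊕1⊕0⊕0 = 1
s8: b8⊕b9⊕b10⊕b11⊕b12⊕b13⊕b14⊕b15 = 0⊕1⊕0⊕0⊕1⊕1⊕0⊕0 = 1
Syndrome (s8...s1) = 1100 → position 12.
Flip bit 12: corrected codeword = 000011101000100
Data bits at positions 3,5,6,7,9,10,11,12,13,14,15: 01111000100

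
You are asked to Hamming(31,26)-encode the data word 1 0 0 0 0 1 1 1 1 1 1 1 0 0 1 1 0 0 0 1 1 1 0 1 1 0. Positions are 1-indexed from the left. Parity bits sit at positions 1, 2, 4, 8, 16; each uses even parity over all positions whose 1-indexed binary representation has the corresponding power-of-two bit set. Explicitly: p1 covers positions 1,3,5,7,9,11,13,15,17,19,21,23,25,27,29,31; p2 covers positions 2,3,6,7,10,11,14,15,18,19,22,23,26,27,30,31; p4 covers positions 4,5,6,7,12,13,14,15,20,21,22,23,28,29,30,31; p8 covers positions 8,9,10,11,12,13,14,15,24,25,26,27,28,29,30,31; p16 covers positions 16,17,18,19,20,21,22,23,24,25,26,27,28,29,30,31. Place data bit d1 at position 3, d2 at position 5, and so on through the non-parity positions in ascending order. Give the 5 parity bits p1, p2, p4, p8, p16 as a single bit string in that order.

Place data bits at non-power-of-two positions: b3=1, b5=0, b6=0, b7=0, b9=0, b10=1, b11=1, b12=1, b13=1, b14=1, b15=1, b17=1, b18=0, b19=0, b20=1, b21=1, b22=0, b23=0, b24=0, b25=1, b26=1, b27=1, b28=0, b29=1, b30=1, b31=0.
p1 = XOR of data positions {3,5,7,9,11,13,15,17,19,21,23,25,27,29,31} = 1⊕0⊕0⊕0⊕1⊕1⊕1⊕1⊕0⊕1⊕0⊕1⊕1⊕1⊕0 = 1
p2 = XOR of data positions {3,6,7,10,11,14,15,18,19,22,23,26,27,30,31} = 1⊕0⊕0⊕1⊕1⊕1⊕1⊕0⊕0⊕0⊕0⊕1⊕1⊕1⊕0 = 0
p4 = XOR of data positions {5,6,7,12,13,14,15,20,21,22,23,28,29,30,31} = 0⊕0⊕0⊕1⊕1⊕1⊕1⊕1⊕1⊕0⊕0⊕0⊕1⊕1⊕0 = 0
p8 = XOR of data positions {9,10,11,12,13,14,15,24,25,26,27,28,29,30,31} = 0⊕1⊕1⊕1⊕1⊕1⊕1⊕0⊕1⊕1⊕1⊕0⊕1⊕1⊕0 = 1
p16 = XOR of data positions {17,18,19,20,21,22,23,24,25,26,27,28,29,30,31} = 1⊕0⊕0⊕1⊕1⊕0⊕0⊕0⊕1⊕1⊕1⊕0⊕1⊕1⊕0 = 0
Parity bits p1,p2,p4,p8,p16 = 10010

10010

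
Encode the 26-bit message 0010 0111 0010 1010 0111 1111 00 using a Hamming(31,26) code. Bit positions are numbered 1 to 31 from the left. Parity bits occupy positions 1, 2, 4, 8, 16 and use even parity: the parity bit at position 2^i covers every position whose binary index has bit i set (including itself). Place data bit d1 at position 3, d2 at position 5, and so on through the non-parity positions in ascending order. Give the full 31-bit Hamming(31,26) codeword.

Place data bits at non-power-of-two positions: b3=0, b5=0, b6=1, b7=0, b9=0, b10=1, b11=1, b12=1, b13=0, b14=0, b15=1, b17=0, b18=1, b19=0, b20=1, b21=0, b22=0, b23=1, b24=1, b25=1, b26=1, b27=1, b28=1, b29=1, b30=0, b31=0.
p1 = XOR of data positions {3,5,7,9,11,13,15,17,19,21,23,25,27,29,31} = 0⊕0⊕0⊕0⊕1⊕0⊕1⊕0⊕0⊕0⊕1⊕1⊕1⊕1⊕0 = 0
p2 = XOR of data positions {3,6,7,10,11,14,15,18,19,22,23,26,27,30,31} = 0⊕1⊕0⊕1⊕1⊕0⊕1⊕1⊕0⊕0⊕1⊕1⊕1⊕0⊕0 = 0
p4 = XOR of data positions {5,6,7,12,13,14,15,20,21,22,23,28,29,30,31} = 0⊕1⊕0⊕1⊕0⊕0⊕1⊕1⊕0⊕0⊕1⊕1⊕1⊕0⊕0 = 1
p8 = XOR of data positions {9,10,11,12,13,14,15,24,25,26,27,28,29,30,31} = 0⊕1⊕1⊕1⊕0⊕0⊕1⊕1⊕1⊕1⊕1⊕1⊕1⊕0⊕0 = 0
p16 = XOR of data positions {17,18,19,20,21,22,23,24,25,26,27,28,29,30,31} = 0⊕1⊕0⊕1⊕0⊕0⊕1⊕1⊕1⊕1⊕1⊕1⊕1⊕0⊕0 = 1
Codeword b1..b31 = 0001010001110011010100111111100

0001010001110011010100111111100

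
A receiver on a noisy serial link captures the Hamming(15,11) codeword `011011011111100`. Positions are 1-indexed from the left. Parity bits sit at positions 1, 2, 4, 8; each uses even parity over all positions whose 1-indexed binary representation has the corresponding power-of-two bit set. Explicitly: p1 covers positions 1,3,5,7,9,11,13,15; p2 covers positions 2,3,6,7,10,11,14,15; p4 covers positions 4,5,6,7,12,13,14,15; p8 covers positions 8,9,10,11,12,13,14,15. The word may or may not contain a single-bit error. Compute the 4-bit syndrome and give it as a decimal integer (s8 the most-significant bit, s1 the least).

s1: b1⊕b3⊕b5⊕b7⊕b9⊕b11⊕b13⊕b15 = 0⊕1⊕1⊕0⊕1⊕1⊕1⊕0 = 1
s2: b2⊕b3⊕b6⊕b7⊕b10⊕b11⊕b14⊕b15 = 1⊕1⊕1⊕0⊕1⊕1⊕0⊕0 = 1
s4: b4⊕b5⊕b6⊕b7⊕b12⊕b13⊕b14⊕b15 = 0⊕1⊕1⊕0⊕1⊕1⊕0⊕0 = 0
s8: b8⊕b9⊕b10⊕b11⊕b12⊕b13⊕b14⊕b15 = 1⊕1⊕1⊕1⊕1⊕1⊕0⊕0 = 0
Syndrome (s8...s1) = 0011 → position 3.

3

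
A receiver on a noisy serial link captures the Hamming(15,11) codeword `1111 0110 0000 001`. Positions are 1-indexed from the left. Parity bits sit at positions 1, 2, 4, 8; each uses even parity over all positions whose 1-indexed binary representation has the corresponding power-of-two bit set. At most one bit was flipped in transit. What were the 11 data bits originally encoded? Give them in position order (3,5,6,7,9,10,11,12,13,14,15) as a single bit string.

10110100001

s1: b1⊕b3⊕b5⊕b7⊕b9⊕b11⊕b13⊕b15 = 1⊕1⊕0⊕1⊕0⊕0⊕0⊕1 = 0
s2: b2⊕b3⊕b6⊕b7⊕b10⊕b11⊕b14⊕b15 = 1⊕1⊕1⊕1⊕0⊕0⊕0⊕1 = 1
s4: b4⊕b5⊕b6⊕b7⊕b12⊕b13⊕b14⊕b15 = 1⊕0⊕1⊕1⊕0⊕0⊕0⊕1 = 0
s8: b8⊕b9⊕b10⊕b11⊕b12⊕b13⊕b14⊕b15 = 0⊕0⊕0⊕0⊕0⊕0⊕0⊕1 = 1
Syndrome (s8...s1) = 1010 → position 10.
Flip bit 10: corrected codeword = 111101100100001
Data bits at positions 3,5,6,7,9,10,11,12,13,14,15: 10110100001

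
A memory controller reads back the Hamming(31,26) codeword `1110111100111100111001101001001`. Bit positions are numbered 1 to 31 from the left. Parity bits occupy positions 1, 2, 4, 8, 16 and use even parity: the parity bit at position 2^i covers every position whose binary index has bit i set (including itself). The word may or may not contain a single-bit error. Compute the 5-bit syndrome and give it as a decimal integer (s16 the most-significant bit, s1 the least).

3

s1: b1⊕b3⊕b5⊕b7⊕b9⊕b11⊕b13⊕b15⊕b17⊕b19⊕b21⊕b23⊕b25⊕b27⊕b29⊕b31 = 1⊕1⊕1⊕1⊕0⊕1⊕1⊕0⊕1⊕1⊕0⊕1⊕1⊕0⊕0⊕1 = 1
s2: b2⊕b3⊕b6⊕b7⊕b10⊕b11⊕b14⊕b15⊕b18⊕b19⊕b22⊕b23⊕b26⊕b27⊕b30⊕b31 = 1⊕1⊕1⊕1⊕0⊕1⊕1⊕0⊕1⊕1⊕1⊕1⊕0⊕0⊕0⊕1 = 1
s4: b4⊕b5⊕b6⊕b7⊕b12⊕b13⊕b14⊕b15⊕b20⊕b21⊕b22⊕b23⊕b28⊕b29⊕b30⊕b31 = 0⊕1⊕1⊕1⊕1⊕1⊕1⊕0⊕0⊕0⊕1⊕1⊕1⊕0⊕0⊕1 = 0
s8: b8⊕b9⊕b10⊕b11⊕b12⊕b13⊕b14⊕b15⊕b24⊕b25⊕b26⊕b27⊕b28⊕b29⊕b30⊕b31 = 1⊕0⊕0⊕1⊕1⊕1⊕1⊕0⊕0⊕1⊕0⊕0⊕1⊕0⊕0⊕1 = 0
s16: b16⊕b17⊕b18⊕b19⊕b20⊕b21⊕b22⊕b23⊕b24⊕b25⊕b26⊕b27⊕b28⊕b29⊕b30⊕b31 = 0⊕1⊕1⊕1⊕0⊕0⊕1⊕1⊕0⊕1⊕0⊕0⊕1⊕0⊕0⊕1 = 0
Syndrome (s16...s1) = 00011 → position 3.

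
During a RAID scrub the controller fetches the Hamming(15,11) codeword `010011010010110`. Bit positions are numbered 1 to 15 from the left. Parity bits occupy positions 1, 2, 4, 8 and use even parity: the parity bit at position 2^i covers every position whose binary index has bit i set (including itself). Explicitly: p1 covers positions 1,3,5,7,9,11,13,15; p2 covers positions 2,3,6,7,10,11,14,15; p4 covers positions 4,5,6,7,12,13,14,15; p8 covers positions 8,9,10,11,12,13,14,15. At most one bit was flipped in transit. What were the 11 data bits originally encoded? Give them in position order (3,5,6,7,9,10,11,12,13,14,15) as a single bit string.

01100010110

s1: b1⊕b3⊕b5⊕b7⊕b9⊕b11⊕b13⊕b15 = 0⊕0⊕1⊕0⊕0⊕1⊕1⊕0 = 1
s2: b2⊕b3⊕b6⊕b7⊕b10⊕b11⊕b14⊕b15 = 1⊕0⊕1⊕0⊕0⊕1⊕1⊕0 = 0
s4: b4⊕b5⊕b6⊕b7⊕b12⊕b13⊕b14⊕b15 = 0⊕1⊕1⊕0⊕0⊕1⊕1⊕0 = 0
s8: b8⊕b9⊕b10⊕b11⊕b12⊕b13⊕b14⊕b15 = 1⊕0⊕0⊕1⊕0⊕1⊕1⊕0 = 0
Syndrome (s8...s1) = 0001 → position 1.
Flip bit 1: corrected codeword = 110011010010110
Data bits at positions 3,5,6,7,9,10,11,12,13,14,15: 01100010110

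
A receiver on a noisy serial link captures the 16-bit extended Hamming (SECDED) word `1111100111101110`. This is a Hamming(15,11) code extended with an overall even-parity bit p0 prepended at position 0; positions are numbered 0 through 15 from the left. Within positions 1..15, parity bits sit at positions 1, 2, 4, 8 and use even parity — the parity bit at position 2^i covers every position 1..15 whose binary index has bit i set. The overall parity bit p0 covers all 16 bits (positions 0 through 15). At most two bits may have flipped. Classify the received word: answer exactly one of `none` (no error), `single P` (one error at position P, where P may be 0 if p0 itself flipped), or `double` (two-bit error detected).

s1: b1⊕b3⊕b5⊕b7⊕b9⊕b11⊕b13⊕b15 = 1⊕1⊕0⊕1⊕1⊕0⊕1⊕0 = 1
s2: b2⊕b3⊕b6⊕b7⊕b10⊕b11⊕b14⊕b15 = 1⊕1⊕0⊕1⊕1⊕0⊕1⊕0 = 1
s4: b4⊕b5⊕b6⊕b7⊕b12⊕b13⊕b14⊕b15 = 1⊕0⊕0⊕1⊕1⊕1⊕1⊕0 = 1
s8: b8⊕b9⊕b10⊕b11⊕b12⊕b13⊕b14⊕b15 = 1⊕1⊕1⊕0⊕1⊕1⊕1⊕0 = 0
Syndrome (s8...s1) = 0111 → position 7.
Overall parity (XOR of all 16 bits, including p0): 1⊕1⊕1⊕1⊕1⊕0⊕0⊕1⊕1⊕1⊕1⊕0⊕1⊕1⊕1⊕0 = 0
Overall=0, syndrome position=7 → double-bit error detected (uncorrectable).

double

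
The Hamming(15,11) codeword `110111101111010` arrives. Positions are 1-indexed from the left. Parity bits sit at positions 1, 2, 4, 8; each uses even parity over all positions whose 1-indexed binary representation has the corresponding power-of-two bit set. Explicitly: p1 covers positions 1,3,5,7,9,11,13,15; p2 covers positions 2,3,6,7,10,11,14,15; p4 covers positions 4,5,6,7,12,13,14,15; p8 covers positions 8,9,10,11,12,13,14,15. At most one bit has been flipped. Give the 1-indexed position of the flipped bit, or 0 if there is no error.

s1: b1⊕b3⊕b5⊕b7⊕b9⊕b11⊕b13⊕b15 = 1⊕0⊕1⊕1⊕1⊕1⊕0⊕0 = 1
s2: b2⊕b3⊕b6⊕b7⊕b10⊕b11⊕b14⊕b15 = 1⊕0⊕1⊕1⊕1⊕1⊕1⊕0 = 0
s4: b4⊕b5⊕b6⊕b7⊕b12⊕b13⊕b14⊕b15 = 1⊕1⊕1⊕1⊕1⊕0⊕1⊕0 = 0
s8: b8⊕b9⊕b10⊕b11⊕b12⊕b13⊕b14⊕b15 = 0⊕1⊕1⊕1⊕1⊕0⊕1⊕0 = 1
Syndrome (s8...s1) = 1001 → position 9.

9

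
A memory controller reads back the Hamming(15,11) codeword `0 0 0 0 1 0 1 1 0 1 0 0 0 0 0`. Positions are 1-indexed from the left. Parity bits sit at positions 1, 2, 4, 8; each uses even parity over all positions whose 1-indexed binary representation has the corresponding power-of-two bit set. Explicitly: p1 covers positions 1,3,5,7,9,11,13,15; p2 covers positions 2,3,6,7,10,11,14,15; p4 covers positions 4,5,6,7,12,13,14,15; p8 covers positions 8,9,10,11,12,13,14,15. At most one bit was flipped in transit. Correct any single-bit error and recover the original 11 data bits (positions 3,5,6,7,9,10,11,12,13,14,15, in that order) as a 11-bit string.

s1: b1⊕b3⊕b5⊕b7⊕b9⊕b11⊕b13⊕b15 = 0⊕0⊕1⊕1⊕0⊕0⊕0⊕0 = 0
s2: b2⊕b3⊕b6⊕b7⊕b10⊕b11⊕b14⊕b15 = 0⊕0⊕0⊕1⊕1⊕0⊕0⊕0 = 0
s4: b4⊕b5⊕b6⊕b7⊕b12⊕b13⊕b14⊕b15 = 0⊕1⊕0⊕1⊕0⊕0⊕0⊕0 = 0
s8: b8⊕b9⊕b10⊕b11⊕b12⊕b13⊕b14⊕b15 = 1⊕0⊕1⊕0⊕0⊕0⊕0⊕0 = 0
Syndrome (s8...s1) = 0000 → position 0 (no error).
No correction needed.
Data bits at positions 3,5,6,7,9,10,11,12,13,14,15: 01010100000

01010100000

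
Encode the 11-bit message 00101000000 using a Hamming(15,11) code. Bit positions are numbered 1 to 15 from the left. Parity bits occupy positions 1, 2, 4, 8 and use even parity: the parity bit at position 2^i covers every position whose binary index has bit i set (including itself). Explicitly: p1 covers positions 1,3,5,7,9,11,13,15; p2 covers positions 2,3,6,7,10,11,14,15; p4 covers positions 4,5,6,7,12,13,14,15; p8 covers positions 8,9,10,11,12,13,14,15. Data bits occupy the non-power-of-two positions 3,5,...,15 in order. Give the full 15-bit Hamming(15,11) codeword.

Place data bits at non-power-of-two positions: b3=0, b5=0, b6=1, b7=0, b9=1, b10=0, b11=0, b12=0, b13=0, b14=0, b15=0.
p1 = XOR of data positions {3,5,7,9,11,13,15} = 0⊕0⊕0⊕1⊕0⊕0⊕0 = 1
p2 = XOR of data positions {3,6,7,10,11,14,15} = 0⊕1⊕0⊕0⊕0⊕0⊕0 = 1
p4 = XOR of data positions {5,6,7,12,13,14,15} = 0⊕1⊕0⊕0⊕0⊕0⊕0 = 1
p8 = XOR of data positions {9,10,11,12,13,14,15} = 1⊕0⊕0⊕0⊕0⊕0⊕0 = 1
Codeword b1..b15 = 110101011000000

110101011000000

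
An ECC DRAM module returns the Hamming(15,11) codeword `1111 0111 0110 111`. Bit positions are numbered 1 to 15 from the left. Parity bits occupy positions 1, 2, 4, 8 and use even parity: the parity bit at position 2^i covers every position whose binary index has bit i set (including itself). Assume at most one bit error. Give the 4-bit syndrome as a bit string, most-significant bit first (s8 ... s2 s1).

s1: b1⊕b3⊕b5⊕b7⊕b9⊕b11⊕b13⊕b15 = 1⊕1⊕0⊕1⊕0⊕1⊕1⊕1 = 0
s2: b2⊕b3⊕b6⊕b7⊕b10⊕b11⊕b14⊕b15 = 1⊕1⊕1⊕1⊕1⊕1⊕1⊕1 = 0
s4: b4⊕b5⊕b6⊕b7⊕b12⊕b13⊕b14⊕b15 = 1⊕0⊕1⊕1⊕0⊕1⊕1⊕1 = 0
s8: b8⊕b9⊕b10⊕b11⊕b12⊕b13⊕b14⊕b15 = 1⊕0⊕1⊕1⊕0⊕1⊕1⊕1 = 0
Syndrome (s8...s1) = 0000 → position 0 (no error).

0000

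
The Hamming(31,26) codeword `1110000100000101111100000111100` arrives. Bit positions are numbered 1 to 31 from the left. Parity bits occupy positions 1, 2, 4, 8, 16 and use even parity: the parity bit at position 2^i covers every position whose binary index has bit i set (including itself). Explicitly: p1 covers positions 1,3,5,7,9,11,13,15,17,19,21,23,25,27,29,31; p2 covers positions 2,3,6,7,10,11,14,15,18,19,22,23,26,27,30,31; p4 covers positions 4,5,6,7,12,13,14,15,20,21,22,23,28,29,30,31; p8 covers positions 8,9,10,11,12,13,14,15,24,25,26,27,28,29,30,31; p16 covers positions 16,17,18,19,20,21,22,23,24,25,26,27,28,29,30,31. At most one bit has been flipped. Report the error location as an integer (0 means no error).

s1: b1⊕b3⊕b5⊕b7⊕b9⊕b11⊕b13⊕b15⊕b17⊕b19⊕b21⊕b23⊕b25⊕b27⊕b29⊕b31 = 1⊕1⊕0⊕0⊕0⊕0⊕0⊕0⊕1⊕1⊕0⊕0⊕0⊕1⊕1⊕0 = 0
s2: b2⊕b3⊕b6⊕b7⊕b10⊕b11⊕b14⊕b15⊕b18⊕b19⊕b22⊕b23⊕b26⊕b27⊕b30⊕b31 = 1⊕1⊕0⊕0⊕0⊕0⊕1⊕0⊕1⊕1⊕0⊕0⊕1⊕1⊕0⊕0 = 1
s4: b4⊕b5⊕b6⊕b7⊕b12⊕b13⊕b14⊕b15⊕b20⊕b21⊕b22⊕b23⊕b28⊕b29⊕b30⊕b31 = 0⊕0⊕0⊕0⊕0⊕0⊕1⊕0⊕1⊕0⊕0⊕0⊕1⊕1⊕0⊕0 = 0
s8: b8⊕b9⊕b10⊕b11⊕b12⊕b13⊕b14⊕b15⊕b24⊕b25⊕b26⊕b27⊕b28⊕b29⊕b30⊕b31 = 1⊕0⊕0⊕0⊕0⊕0⊕1⊕0⊕0⊕0⊕1⊕1⊕1⊕1⊕0⊕0 = 0
s16: b16⊕b17⊕b18⊕b19⊕b20⊕b21⊕b22⊕b23⊕b24⊕b25⊕b26⊕b27⊕b28⊕b29⊕b30⊕b31 = 1⊕1⊕1⊕1⊕1⊕0⊕0⊕0⊕0⊕0⊕1⊕1⊕1⊕1⊕0⊕0 = 1
Syndrome (s16...s1) = 10010 → position 18.

18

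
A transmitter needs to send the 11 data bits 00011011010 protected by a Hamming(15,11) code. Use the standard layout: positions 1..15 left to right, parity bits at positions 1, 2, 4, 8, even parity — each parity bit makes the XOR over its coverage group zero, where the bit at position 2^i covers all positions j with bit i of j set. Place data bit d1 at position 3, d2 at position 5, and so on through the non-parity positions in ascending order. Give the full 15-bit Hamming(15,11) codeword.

Place data bits at non-power-of-two positions: b3=0, b5=0, b6=0, b7=1, b9=1, b10=0, b11=1, b12=1, b13=0, b14=1, b15=0.
p1 = XOR of data positions {3,5,7,9,11,13,15} = 0⊕0⊕1⊕1⊕1⊕0⊕0 = 1
p2 = XOR of data positions {3,6,7,10,11,14,15} = 0⊕0⊕1⊕0⊕1⊕1⊕0 = 1
p4 = XOR of data positions {5,6,7,12,13,14,15} = 0⊕0⊕1⊕1⊕0⊕1⊕0 = 1
p8 = XOR of data positions {9,10,11,12,13,14,15} = 1⊕0⊕1⊕1⊕0⊕1⊕0 = 0
Codeword b1..b15 = 110100101011010

110100101011010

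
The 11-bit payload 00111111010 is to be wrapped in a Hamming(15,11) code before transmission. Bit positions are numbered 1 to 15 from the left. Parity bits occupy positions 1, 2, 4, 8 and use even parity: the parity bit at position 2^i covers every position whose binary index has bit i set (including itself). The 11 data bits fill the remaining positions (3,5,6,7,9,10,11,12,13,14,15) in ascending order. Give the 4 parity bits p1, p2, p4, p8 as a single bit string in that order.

1101

Place data bits at non-power-of-two positions: b3=0, b5=0, b6=1, b7=1, b9=1, b10=1, b11=1, b12=1, b13=0, b14=1, b15=0.
p1 = XOR of data positions {3,5,7,9,11,13,15} = 0⊕0⊕1⊕1⊕1⊕0⊕0 = 1
p2 = XOR of data positions {3,6,7,10,11,14,15} = 0⊕1⊕1⊕1⊕1⊕1⊕0 = 1
p4 = XOR of data positions {5,6,7,12,13,14,15} = 0⊕1⊕1⊕1⊕0⊕1⊕0 = 0
p8 = XOR of data positions {9,10,11,12,13,14,15} = 1⊕1⊕1⊕1⊕0⊕1⊕0 = 1
Parity bits p1,p2,p4,p8 = 1101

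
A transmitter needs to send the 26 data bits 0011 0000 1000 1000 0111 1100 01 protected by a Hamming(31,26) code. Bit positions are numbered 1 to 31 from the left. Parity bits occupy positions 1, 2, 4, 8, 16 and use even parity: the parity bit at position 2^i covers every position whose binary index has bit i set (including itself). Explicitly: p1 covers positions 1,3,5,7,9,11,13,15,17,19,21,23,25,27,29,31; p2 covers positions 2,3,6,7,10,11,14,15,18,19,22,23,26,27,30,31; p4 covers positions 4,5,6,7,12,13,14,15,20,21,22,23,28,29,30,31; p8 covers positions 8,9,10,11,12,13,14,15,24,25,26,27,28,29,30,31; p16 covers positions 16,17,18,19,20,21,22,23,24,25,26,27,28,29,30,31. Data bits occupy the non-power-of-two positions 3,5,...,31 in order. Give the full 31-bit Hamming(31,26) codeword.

0101011000001001010000111110001

Place data bits at non-power-of-two positions: b3=0, b5=0, b6=1, b7=1, b9=0, b10=0, b11=0, b12=0, b13=1, b14=0, b15=0, b17=0, b18=1, b19=0, b20=0, b21=0, b22=0, b23=1, b24=1, b25=1, b26=1, b27=1, b28=0, b29=0, b30=0, b31=1.
p1 = XOR of data positions {3,5,7,9,11,13,15,17,19,21,23,25,27,29,31} = 0⊕0⊕1⊕0⊕0⊕1⊕0⊕0⊕0⊕0⊕1⊕1⊕1⊕0⊕1 = 0
p2 = XOR of data positions {3,6,7,10,11,14,15,18,19,22,23,26,27,30,31} = 0⊕1⊕1⊕0⊕0⊕0⊕0⊕1⊕0⊕0⊕1⊕1⊕1⊕0⊕1 = 1
p4 = XOR of data positions {5,6,7,12,13,14,15,20,21,22,23,28,29,30,31} = 0⊕1⊕1⊕0⊕1⊕0⊕0⊕0⊕0⊕0⊕1⊕0⊕0⊕0⊕1 = 1
p8 = XOR of data positions {9,10,11,12,13,14,15,24,25,26,27,28,29,30,31} = 0⊕0⊕0⊕0⊕1⊕0⊕0⊕1⊕1⊕1⊕1⊕0⊕0⊕0⊕1 = 0
p16 = XOR of data positions {17,18,19,20,21,22,23,24,25,26,27,28,29,30,31} = 0⊕1⊕0⊕0⊕0⊕0⊕1⊕1⊕1⊕1⊕1⊕0⊕0⊕0⊕1 = 1
Codeword b1..b31 = 0101011000001001010000111110001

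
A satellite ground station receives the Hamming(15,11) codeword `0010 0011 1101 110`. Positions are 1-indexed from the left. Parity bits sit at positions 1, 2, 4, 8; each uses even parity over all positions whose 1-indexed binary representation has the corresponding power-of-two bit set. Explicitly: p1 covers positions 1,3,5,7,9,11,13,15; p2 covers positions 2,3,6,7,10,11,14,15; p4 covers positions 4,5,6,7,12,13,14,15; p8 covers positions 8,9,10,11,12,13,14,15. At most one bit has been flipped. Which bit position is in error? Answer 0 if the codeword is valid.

s1: b1⊕b3⊕b5⊕b7⊕b9⊕b11⊕b13⊕b15 = 0⊕1⊕0⊕1⊕1⊕0⊕1⊕0 = 0
s2: b2⊕b3⊕b6⊕b7⊕b10⊕b11⊕b14⊕b15 = 0⊕1⊕0⊕1⊕1⊕0⊕1⊕0 = 0
s4: b4⊕b5⊕b6⊕b7⊕b12⊕b13⊕b14⊕b15 = 0⊕0⊕0⊕1⊕1⊕1⊕1⊕0 = 0
s8: b8⊕b9⊕b10⊕b11⊕b12⊕b13⊕b14⊕b15 = 1⊕1⊕1⊕0⊕1⊕1⊕1⊕0 = 0
Syndrome (s8...s1) = 0000 → position 0 (no error).

0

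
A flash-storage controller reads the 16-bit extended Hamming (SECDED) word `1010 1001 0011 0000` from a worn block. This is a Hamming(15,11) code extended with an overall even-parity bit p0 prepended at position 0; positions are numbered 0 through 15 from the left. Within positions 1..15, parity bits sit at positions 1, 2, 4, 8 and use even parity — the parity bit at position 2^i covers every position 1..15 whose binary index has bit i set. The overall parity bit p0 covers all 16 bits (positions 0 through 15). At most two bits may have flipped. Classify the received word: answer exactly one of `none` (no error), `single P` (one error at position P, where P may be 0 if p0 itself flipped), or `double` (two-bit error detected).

s1: b1⊕b3⊕b5⊕b7⊕b9⊕b11⊕b13⊕b15 = 0⊕0⊕0⊕1⊕0⊕1⊕0⊕0 = 0
s2: b2⊕b3⊕b6⊕b7⊕b10⊕b11⊕b14⊕b15 = 1⊕0⊕0⊕1⊕1⊕1⊕0⊕0 = 0
s4: b4⊕b5⊕b6⊕b7⊕b12⊕b13⊕b14⊕b15 = 1⊕0⊕0⊕1⊕0⊕0⊕0⊕0 = 0
s8: b8⊕b9⊕b10⊕b11⊕b12⊕b13⊕b14⊕b15 = 0⊕0⊕1⊕1⊕0⊕0⊕0⊕0 = 0
Syndrome (s8...s1) = 0000 → position 0 (no error).
Overall parity (XOR of all 16 bits, including p0): 1⊕0⊕1⊕0⊕1⊕0⊕0⊕1⊕0⊕0⊕1⊕1⊕0⊕0⊕0⊕0 = 0
Overall=0, syndrome position=0 → no error.

none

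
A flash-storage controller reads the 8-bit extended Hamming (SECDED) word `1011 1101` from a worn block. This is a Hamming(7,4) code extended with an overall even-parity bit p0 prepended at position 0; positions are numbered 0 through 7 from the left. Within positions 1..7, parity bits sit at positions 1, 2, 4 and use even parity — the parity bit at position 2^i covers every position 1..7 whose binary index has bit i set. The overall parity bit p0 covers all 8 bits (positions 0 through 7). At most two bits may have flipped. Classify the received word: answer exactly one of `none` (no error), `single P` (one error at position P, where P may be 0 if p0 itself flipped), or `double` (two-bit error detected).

s1: b1⊕b3⊕b5⊕b7 = 0⊕1⊕1⊕1 = 1
s2: b2⊕b3⊕b6⊕b7 = 1⊕1⊕0⊕1 = 1
s4: b4⊕b5⊕b6⊕b7 = 1⊕1⊕0⊕1 = 1
Syndrome (s4...s1) = 111 → position 7.
Overall parity (XOR of all 8 bits, including p0): 1⊕0⊕1⊕1⊕1⊕1⊕0⊕1 = 0
Overall=0, syndrome position=7 → double-bit error detected (uncorrectable).

double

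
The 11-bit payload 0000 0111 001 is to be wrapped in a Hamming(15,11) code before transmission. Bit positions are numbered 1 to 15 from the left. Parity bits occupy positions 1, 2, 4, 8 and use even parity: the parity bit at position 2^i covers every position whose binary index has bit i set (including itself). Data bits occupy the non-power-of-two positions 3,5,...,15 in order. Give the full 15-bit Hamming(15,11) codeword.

Place data bits at non-power-of-two positions: b3=0, b5=0, b6=0, b7=0, b9=0, b10=1, b11=1, b12=1, b13=0, b14=0, b15=1.
p1 = XOR of data positions {3,5,7,9,11,13,15} = 0⊕0⊕0⊕0⊕1⊕0⊕1 = 0
p2 = XOR of data positions {3,6,7,10,11,14,15} = 0⊕0⊕0⊕1⊕1⊕0⊕1 = 1
p4 = XOR of data positions {5,6,7,12,13,14,15} = 0⊕0⊕0⊕1⊕0⊕0⊕1 = 0
p8 = XOR of data positions {9,10,11,12,13,14,15} = 0⊕1⊕1⊕1⊕0⊕0⊕1 = 0
Codeword b1..b15 = 010000000111001

010000000111001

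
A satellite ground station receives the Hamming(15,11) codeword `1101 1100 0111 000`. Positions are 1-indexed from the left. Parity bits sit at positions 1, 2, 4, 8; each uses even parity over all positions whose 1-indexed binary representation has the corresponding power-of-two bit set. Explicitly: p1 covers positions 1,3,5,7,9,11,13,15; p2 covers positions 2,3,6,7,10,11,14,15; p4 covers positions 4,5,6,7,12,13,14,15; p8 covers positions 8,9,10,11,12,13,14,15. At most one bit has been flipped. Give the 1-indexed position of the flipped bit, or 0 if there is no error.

s1: b1⊕b3⊕b5⊕b7⊕b9⊕b11⊕b13⊕b15 = 1⊕0⊕1⊕0⊕0⊕1⊕0⊕0 = 1
s2: b2⊕b3⊕b6⊕b7⊕b10⊕b11⊕b14⊕b15 = 1⊕0⊕1⊕0⊕1⊕1⊕0⊕0 = 0
s4: b4⊕b5⊕b6⊕b7⊕b12⊕b13⊕b14⊕b15 = 1⊕1⊕1⊕0⊕1⊕0⊕0⊕0 = 0
s8: b8⊕b9⊕b10⊕b11⊕b12⊕b13⊕b14⊕b15 = 0⊕0⊕1⊕1⊕1⊕0⊕0⊕0 = 1
Syndrome (s8...s1) = 1001 → position 9.

9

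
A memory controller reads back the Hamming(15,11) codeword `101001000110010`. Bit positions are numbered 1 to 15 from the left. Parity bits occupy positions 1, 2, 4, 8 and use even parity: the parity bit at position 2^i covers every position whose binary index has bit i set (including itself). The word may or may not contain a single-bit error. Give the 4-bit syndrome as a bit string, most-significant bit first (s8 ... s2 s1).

1011

s1: b1⊕b3⊕b5⊕b7⊕b9⊕b11⊕b13⊕b15 = 1⊕1⊕0⊕0⊕0⊕1⊕0⊕0 = 1
s2: b2⊕b3⊕b6⊕b7⊕b10⊕b11⊕b14⊕b15 = 0⊕1⊕1⊕0⊕1⊕1⊕1⊕0 = 1
s4: b4⊕b5⊕b6⊕b7⊕b12⊕b13⊕b14⊕b15 = 0⊕0⊕1⊕0⊕0⊕0⊕1⊕0 = 0
s8: b8⊕b9⊕b10⊕b11⊕b12⊕b13⊕b14⊕b15 = 0⊕0⊕1⊕1⊕0⊕0⊕1⊕0 = 1
Syndrome (s8...s1) = 1011 → position 11.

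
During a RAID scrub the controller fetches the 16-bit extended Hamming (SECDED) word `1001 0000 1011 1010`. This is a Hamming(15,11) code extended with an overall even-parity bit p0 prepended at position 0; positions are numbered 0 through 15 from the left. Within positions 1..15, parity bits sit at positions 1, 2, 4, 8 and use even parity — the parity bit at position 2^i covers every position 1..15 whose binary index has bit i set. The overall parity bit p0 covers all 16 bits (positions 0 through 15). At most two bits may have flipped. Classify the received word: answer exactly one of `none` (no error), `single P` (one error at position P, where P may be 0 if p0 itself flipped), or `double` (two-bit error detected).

single 8

s1: b1⊕b3⊕b5⊕b7⊕b9⊕b11⊕b13⊕b15 = 0⊕1⊕0⊕0⊕0⊕1⊕0⊕0 = 0
s2: b2⊕b3⊕b6⊕b7⊕b10⊕b11⊕b14⊕b15 = 0⊕1⊕0⊕0⊕1⊕1⊕1⊕0 = 0
s4: b4⊕b5⊕b6⊕b7⊕b12⊕b13⊕b14⊕b15 = 0⊕0⊕0⊕0⊕1⊕0⊕1⊕0 = 0
s8: b8⊕b9⊕b10⊕b11⊕b12⊕b13⊕b14⊕b15 = 1⊕0⊕1⊕1⊕1⊕0⊕1⊕0 = 1
Syndrome (s8...s1) = 1000 → position 8.
Overall parity (XOR of all 16 bits, including p0): 1⊕0⊕0⊕1⊕0⊕0⊕0⊕0⊕1⊕0⊕1⊕1⊕1⊕0⊕1⊕0 = 1
Overall=1, syndrome position=8 → single-bit error at position 8.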